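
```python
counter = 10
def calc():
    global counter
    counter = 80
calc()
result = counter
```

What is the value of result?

Step 1: counter = 10 globally.
Step 2: calc() declares global counter and sets it to 80.
Step 3: After calc(), global counter = 80. result = 80

The answer is 80.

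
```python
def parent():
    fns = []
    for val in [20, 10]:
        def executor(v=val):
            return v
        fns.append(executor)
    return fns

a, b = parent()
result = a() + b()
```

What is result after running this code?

Step 1: Default argument v=val captures val at each iteration.
Step 2: a() returns 20 (captured at first iteration), b() returns 10 (captured at second).
Step 3: result = 20 + 10 = 30

The answer is 30.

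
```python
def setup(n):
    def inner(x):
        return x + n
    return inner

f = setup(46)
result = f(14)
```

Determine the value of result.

Step 1: setup(46) creates a closure that captures n = 46.
Step 2: f(14) calls the closure with x = 14, returning 14 + 46 = 60.
Step 3: result = 60

The answer is 60.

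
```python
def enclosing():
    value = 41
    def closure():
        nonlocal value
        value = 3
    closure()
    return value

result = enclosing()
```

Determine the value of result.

Step 1: enclosing() sets value = 41.
Step 2: closure() uses nonlocal to reassign value = 3.
Step 3: result = 3

The answer is 3.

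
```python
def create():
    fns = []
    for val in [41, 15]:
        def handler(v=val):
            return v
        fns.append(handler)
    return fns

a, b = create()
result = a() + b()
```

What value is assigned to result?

Step 1: Default argument v=val captures val at each iteration.
Step 2: a() returns 41 (captured at first iteration), b() returns 15 (captured at second).
Step 3: result = 41 + 15 = 56

The answer is 56.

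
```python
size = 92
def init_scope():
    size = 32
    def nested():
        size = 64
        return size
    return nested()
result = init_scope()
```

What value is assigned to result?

Step 1: Three scopes define size: global (92), init_scope (32), nested (64).
Step 2: nested() has its own local size = 64, which shadows both enclosing and global.
Step 3: result = 64 (local wins in LEGB)

The answer is 64.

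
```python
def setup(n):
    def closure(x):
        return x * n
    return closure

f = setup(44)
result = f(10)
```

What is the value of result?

Step 1: setup(44) creates a closure capturing n = 44.
Step 2: f(10) computes 10 * 44 = 440.
Step 3: result = 440

The answer is 440.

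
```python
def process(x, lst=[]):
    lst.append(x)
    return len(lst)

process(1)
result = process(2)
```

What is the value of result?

Step 1: Mutable default list persists between calls.
Step 2: First call: lst = [1], len = 1. Second call: lst = [1, 2], len = 2.
Step 3: result = 2

The answer is 2.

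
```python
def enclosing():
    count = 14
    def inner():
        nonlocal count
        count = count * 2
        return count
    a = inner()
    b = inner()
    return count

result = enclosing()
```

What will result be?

Step 1: count starts at 14.
Step 2: First inner(): count = 14 * 2 = 28.
Step 3: Second inner(): count = 28 * 2 = 56.
Step 4: result = 56

The answer is 56.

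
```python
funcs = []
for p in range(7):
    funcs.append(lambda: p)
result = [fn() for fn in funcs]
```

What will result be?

Step 1: All 7 lambdas share the same variable p.
Step 2: After the loop, p = 6.
Step 3: Each call returns 6. result = [6, 6, 6, 6, 6, 6, 6]

The answer is [6, 6, 6, 6, 6, 6, 6].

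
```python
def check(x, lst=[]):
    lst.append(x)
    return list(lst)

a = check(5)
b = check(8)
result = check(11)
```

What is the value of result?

Step 1: Default list is shared. list() creates copies for return values.
Step 2: Internal list grows: [5] -> [5, 8] -> [5, 8, 11].
Step 3: result = [5, 8, 11]

The answer is [5, 8, 11].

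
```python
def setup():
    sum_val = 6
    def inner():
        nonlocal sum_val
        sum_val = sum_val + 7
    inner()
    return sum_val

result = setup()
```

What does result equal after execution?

Step 1: setup() sets sum_val = 6.
Step 2: inner() uses nonlocal to modify sum_val in setup's scope: sum_val = 6 + 7 = 13.
Step 3: setup() returns the modified sum_val = 13

The answer is 13.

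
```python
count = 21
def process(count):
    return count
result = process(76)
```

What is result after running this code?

Step 1: Global count = 21.
Step 2: process(76) takes parameter count = 76, which shadows the global.
Step 3: result = 76

The answer is 76.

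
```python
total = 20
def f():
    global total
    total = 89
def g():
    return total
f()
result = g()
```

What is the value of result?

Step 1: total = 20.
Step 2: f() sets global total = 89.
Step 3: g() reads global total = 89. result = 89

The answer is 89.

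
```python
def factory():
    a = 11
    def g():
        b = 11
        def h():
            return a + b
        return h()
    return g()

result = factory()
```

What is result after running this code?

Step 1: factory() defines a = 11. g() defines b = 11.
Step 2: h() accesses both from enclosing scopes: a = 11, b = 11.
Step 3: result = 11 + 11 = 22

The answer is 22.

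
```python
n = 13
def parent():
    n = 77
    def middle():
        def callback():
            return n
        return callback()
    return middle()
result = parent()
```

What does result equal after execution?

Step 1: parent() defines n = 77. middle() and callback() have no local n.
Step 2: callback() checks local (none), enclosing middle() (none), enclosing parent() and finds n = 77.
Step 3: result = 77

The answer is 77.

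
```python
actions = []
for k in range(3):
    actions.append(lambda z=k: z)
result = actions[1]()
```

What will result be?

Step 1: Default argument z=k captures k's value at each iteration.
Step 2: actions[1] captured z = 1 when k was 1.
Step 3: result = 1

The answer is 1.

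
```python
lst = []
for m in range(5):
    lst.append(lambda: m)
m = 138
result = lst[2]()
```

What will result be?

Step 1: Lambdas capture the variable m by reference, not by value.
Step 2: After the loop, m is reassigned to 138.
Step 3: lst[2]() looks up the current m = 138. result = 138

The answer is 138.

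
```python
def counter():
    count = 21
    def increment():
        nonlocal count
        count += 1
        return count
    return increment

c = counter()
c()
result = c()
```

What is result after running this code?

Step 1: counter() creates closure with count = 21.
Step 2: Each c() call increments count via nonlocal. After 2 calls: 21 + 2 = 23.
Step 3: result = 23

The answer is 23.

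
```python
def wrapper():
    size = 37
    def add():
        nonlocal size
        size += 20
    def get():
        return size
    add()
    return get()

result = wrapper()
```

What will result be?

Step 1: size = 37. add() modifies it via nonlocal, get() reads it.
Step 2: add() makes size = 37 + 20 = 57.
Step 3: get() returns 57. result = 57

The answer is 57.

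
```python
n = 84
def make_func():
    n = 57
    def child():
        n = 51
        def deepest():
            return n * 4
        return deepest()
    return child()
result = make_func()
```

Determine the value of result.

Step 1: deepest() looks up n through LEGB: not local, finds n = 51 in enclosing child().
Step 2: Returns 51 * 4 = 204.
Step 3: result = 204

The answer is 204.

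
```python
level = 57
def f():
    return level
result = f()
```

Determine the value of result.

Step 1: level = 57 is defined in the global scope.
Step 2: f() looks up level. No local level exists, so Python checks the global scope via LEGB rule and finds level = 57.
Step 3: result = 57

The answer is 57.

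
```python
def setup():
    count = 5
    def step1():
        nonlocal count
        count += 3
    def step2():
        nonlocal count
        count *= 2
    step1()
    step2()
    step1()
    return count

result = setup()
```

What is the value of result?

Step 1: count = 5.
Step 2: step1(): count = 5 + 3 = 8.
Step 3: step2(): count = 8 * 2 = 16.
Step 4: step1(): count = 16 + 3 = 19. result = 19

The answer is 19.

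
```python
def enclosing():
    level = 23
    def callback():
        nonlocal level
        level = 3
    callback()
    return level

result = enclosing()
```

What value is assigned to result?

Step 1: enclosing() sets level = 23.
Step 2: callback() uses nonlocal to reassign level = 3.
Step 3: result = 3

The answer is 3.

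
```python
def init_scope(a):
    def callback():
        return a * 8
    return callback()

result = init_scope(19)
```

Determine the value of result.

Step 1: init_scope(19) binds parameter a = 19.
Step 2: callback() accesses a = 19 from enclosing scope.
Step 3: result = 19 * 8 = 152

The answer is 152.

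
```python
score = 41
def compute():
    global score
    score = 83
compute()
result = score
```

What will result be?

Step 1: score = 41 globally.
Step 2: compute() declares global score and sets it to 83.
Step 3: After compute(), global score = 83. result = 83

The answer is 83.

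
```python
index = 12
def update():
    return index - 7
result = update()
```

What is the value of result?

Step 1: index = 12 is defined globally.
Step 2: update() looks up index from global scope = 12, then computes 12 - 7 = 5.
Step 3: result = 5

The answer is 5.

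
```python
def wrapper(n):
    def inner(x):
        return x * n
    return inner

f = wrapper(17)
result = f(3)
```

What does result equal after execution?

Step 1: wrapper(17) creates a closure capturing n = 17.
Step 2: f(3) computes 3 * 17 = 51.
Step 3: result = 51

The answer is 51.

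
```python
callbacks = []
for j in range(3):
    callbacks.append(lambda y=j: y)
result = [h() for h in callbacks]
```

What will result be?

Step 1: Default arg y=j captures j at each iteration.
Step 2: Each lambda has its own default: 0, 1, ..., 2.
Step 3: result = [0, 1, 2]

The answer is [0, 1, 2].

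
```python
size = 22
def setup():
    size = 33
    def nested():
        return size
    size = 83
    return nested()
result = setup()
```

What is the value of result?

Step 1: setup() sets size = 33, then later size = 83.
Step 2: nested() is called after size is reassigned to 83. Closures capture variables by reference, not by value.
Step 3: result = 83

The answer is 83.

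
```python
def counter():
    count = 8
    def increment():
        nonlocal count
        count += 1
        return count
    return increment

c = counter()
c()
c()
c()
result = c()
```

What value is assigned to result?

Step 1: counter() creates closure with count = 8.
Step 2: Each c() call increments count via nonlocal. After 4 calls: 8 + 4 = 12.
Step 3: result = 12

The answer is 12.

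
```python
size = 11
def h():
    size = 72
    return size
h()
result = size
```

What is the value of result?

Step 1: size = 11 globally.
Step 2: h() creates a LOCAL size = 72 (no global keyword!).
Step 3: The global size is unchanged. result = 11

The answer is 11.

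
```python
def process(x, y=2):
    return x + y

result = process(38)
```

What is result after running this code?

Step 1: process(38) uses default y = 2.
Step 2: Returns 38 + 2 = 40.
Step 3: result = 40

The answer is 40.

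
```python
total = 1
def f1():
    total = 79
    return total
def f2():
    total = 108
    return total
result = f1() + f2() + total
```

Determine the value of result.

Step 1: Each function shadows global total with its own local.
Step 2: f1() returns 79, f2() returns 108.
Step 3: Global total = 1 is unchanged. result = 79 + 108 + 1 = 188

The answer is 188.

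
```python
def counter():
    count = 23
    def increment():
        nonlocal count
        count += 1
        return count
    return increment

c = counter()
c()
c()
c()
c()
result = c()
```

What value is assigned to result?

Step 1: counter() creates closure with count = 23.
Step 2: Each c() call increments count via nonlocal. After 5 calls: 23 + 5 = 28.
Step 3: result = 28

The answer is 28.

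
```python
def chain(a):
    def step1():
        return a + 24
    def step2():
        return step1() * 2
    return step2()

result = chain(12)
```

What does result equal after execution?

Step 1: chain(12) captures a = 12.
Step 2: step2() calls step1() which returns 12 + 24 = 36.
Step 3: step2() returns 36 * 2 = 72

The answer is 72.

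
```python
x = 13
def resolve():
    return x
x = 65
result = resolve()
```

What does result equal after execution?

Step 1: x is first set to 13, then reassigned to 65.
Step 2: resolve() is called after the reassignment, so it looks up the current global x = 65.
Step 3: result = 65

The answer is 65.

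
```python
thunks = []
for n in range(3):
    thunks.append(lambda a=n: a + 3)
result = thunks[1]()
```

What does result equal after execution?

Step 1: Default argument a=n captures n's value at definition time.
Step 2: thunks[1] was defined when n = 1, so a defaults to 1.
Step 3: result = 1 + 3 = 4 (default arg fixes the late binding issue)

The answer is 4.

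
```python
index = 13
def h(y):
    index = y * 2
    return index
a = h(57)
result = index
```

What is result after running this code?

Step 1: Global index = 13.
Step 2: h(57) creates local index = 57 * 2 = 114.
Step 3: Global index unchanged because no global keyword. result = 13

The answer is 13.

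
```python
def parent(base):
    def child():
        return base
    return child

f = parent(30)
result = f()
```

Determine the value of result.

Step 1: parent(30) creates closure capturing base = 30.
Step 2: f() returns the captured base = 30.
Step 3: result = 30

The answer is 30.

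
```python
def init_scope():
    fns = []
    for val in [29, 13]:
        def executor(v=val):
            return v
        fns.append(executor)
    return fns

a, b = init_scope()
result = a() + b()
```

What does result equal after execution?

Step 1: Default argument v=val captures val at each iteration.
Step 2: a() returns 29 (captured at first iteration), b() returns 13 (captured at second).
Step 3: result = 29 + 13 = 42

The answer is 42.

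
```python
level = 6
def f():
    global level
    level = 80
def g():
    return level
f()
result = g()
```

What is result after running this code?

Step 1: level = 6.
Step 2: f() sets global level = 80.
Step 3: g() reads global level = 80. result = 80

The answer is 80.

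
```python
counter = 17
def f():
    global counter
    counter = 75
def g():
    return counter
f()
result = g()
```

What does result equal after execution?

Step 1: counter = 17.
Step 2: f() sets global counter = 75.
Step 3: g() reads global counter = 75. result = 75

The answer is 75.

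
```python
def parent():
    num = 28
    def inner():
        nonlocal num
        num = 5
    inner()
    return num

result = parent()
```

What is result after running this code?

Step 1: parent() sets num = 28.
Step 2: inner() uses nonlocal to reassign num = 5.
Step 3: result = 5

The answer is 5.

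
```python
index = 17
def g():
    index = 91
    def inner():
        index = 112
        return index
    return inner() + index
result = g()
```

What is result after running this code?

Step 1: g() has local index = 91. inner() has local index = 112.
Step 2: inner() returns its local index = 112.
Step 3: g() returns 112 + its own index (91) = 203

The answer is 203.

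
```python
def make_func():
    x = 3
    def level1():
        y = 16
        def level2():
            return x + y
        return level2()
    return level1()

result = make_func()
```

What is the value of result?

Step 1: x = 3 in make_func. y = 16 in level1.
Step 2: level2() reads x = 3 and y = 16 from enclosing scopes.
Step 3: result = 3 + 16 = 19

The answer is 19.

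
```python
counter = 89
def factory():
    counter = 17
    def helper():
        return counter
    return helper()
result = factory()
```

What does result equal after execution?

Step 1: counter = 89 globally, but factory() defines counter = 17 locally.
Step 2: helper() looks up counter. Not in local scope, so checks enclosing scope (factory) and finds counter = 17.
Step 3: result = 17

The answer is 17.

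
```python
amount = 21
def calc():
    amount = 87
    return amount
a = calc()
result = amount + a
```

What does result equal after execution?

Step 1: Global amount = 21. calc() returns local amount = 87.
Step 2: a = 87. Global amount still = 21.
Step 3: result = 21 + 87 = 108

The answer is 108.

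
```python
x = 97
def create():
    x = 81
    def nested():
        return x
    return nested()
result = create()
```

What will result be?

Step 1: x = 97 globally, but create() defines x = 81 locally.
Step 2: nested() looks up x. Not in local scope, so checks enclosing scope (create) and finds x = 81.
Step 3: result = 81

The answer is 81.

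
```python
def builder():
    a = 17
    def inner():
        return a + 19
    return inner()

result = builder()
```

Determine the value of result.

Step 1: builder() defines a = 17.
Step 2: inner() reads a = 17 from enclosing scope, returns 17 + 19 = 36.
Step 3: result = 36

The answer is 36.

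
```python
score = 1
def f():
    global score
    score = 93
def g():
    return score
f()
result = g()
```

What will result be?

Step 1: score = 1.
Step 2: f() sets global score = 93.
Step 3: g() reads global score = 93. result = 93

The answer is 93.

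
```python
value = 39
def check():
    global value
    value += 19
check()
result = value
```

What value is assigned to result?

Step 1: value = 39 globally.
Step 2: check() modifies global value: value += 19 = 58.
Step 3: result = 58

The answer is 58.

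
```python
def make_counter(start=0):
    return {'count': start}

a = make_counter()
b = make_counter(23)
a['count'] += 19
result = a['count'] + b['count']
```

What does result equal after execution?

Step 1: make_counter() returns a new dict each call (immutable default 0).
Step 2: a = {'count': 0}, b = {'count': 23}.
Step 3: a['count'] += 19 = 19. result = 19 + 23 = 42

The answer is 42.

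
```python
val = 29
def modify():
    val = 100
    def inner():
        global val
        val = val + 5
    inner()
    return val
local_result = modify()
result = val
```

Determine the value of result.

Step 1: Global val = 29. modify() creates local val = 100.
Step 2: inner() declares global val and adds 5: global val = 29 + 5 = 34.
Step 3: modify() returns its local val = 100 (unaffected by inner).
Step 4: result = global val = 34

The answer is 34.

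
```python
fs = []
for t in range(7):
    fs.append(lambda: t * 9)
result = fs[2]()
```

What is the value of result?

Step 1: All lambdas reference the same variable t (late binding).
Step 2: After the loop, t = 6. Every lambda returns t * 9.
Step 3: fs[2]() = 6 * 9 = 54

The answer is 54.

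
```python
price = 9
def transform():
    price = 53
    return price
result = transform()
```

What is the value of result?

Step 1: Global price = 9.
Step 2: transform() creates local price = 53, shadowing the global.
Step 3: Returns local price = 53. result = 53

The answer is 53.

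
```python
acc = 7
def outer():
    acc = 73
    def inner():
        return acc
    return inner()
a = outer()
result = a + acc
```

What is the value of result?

Step 1: outer() has local acc = 73. inner() reads from enclosing.
Step 2: outer() returns 73. Global acc = 7 unchanged.
Step 3: result = 73 + 7 = 80

The answer is 80.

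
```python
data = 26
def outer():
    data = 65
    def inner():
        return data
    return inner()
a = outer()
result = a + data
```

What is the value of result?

Step 1: outer() has local data = 65. inner() reads from enclosing.
Step 2: outer() returns 65. Global data = 26 unchanged.
Step 3: result = 65 + 26 = 91

The answer is 91.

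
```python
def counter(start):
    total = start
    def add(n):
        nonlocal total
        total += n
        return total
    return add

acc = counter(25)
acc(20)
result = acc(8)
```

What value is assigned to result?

Step 1: counter(25) creates closure with total = 25.
Step 2: First acc(20): total = 25 + 20 = 45.
Step 3: Second acc(8): total = 45 + 8 = 53. result = 53

The answer is 53.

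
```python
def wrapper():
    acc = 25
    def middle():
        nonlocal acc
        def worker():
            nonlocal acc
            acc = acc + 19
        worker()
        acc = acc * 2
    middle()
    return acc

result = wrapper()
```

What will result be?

Step 1: acc = 25.
Step 2: worker() adds 19: acc = 25 + 19 = 44.
Step 3: middle() doubles: acc = 44 * 2 = 88.
Step 4: result = 88

The answer is 88.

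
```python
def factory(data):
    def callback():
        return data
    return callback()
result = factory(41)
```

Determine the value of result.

Step 1: factory(41) binds parameter data = 41.
Step 2: callback() looks up data in enclosing scope and finds the parameter data = 41.
Step 3: result = 41

The answer is 41.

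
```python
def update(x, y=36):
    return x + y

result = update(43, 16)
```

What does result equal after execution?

Step 1: update(43, 16) overrides default y with 16.
Step 2: Returns 43 + 16 = 59.
Step 3: result = 59

The answer is 59.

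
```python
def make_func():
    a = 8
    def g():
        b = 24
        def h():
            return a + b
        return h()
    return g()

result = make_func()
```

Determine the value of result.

Step 1: make_func() defines a = 8. g() defines b = 24.
Step 2: h() accesses both from enclosing scopes: a = 8, b = 24.
Step 3: result = 8 + 24 = 32

The answer is 32.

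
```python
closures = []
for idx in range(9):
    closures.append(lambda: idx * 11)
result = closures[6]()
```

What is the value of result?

Step 1: All lambdas reference the same variable idx (late binding).
Step 2: After the loop, idx = 8. Every lambda returns idx * 11.
Step 3: closures[6]() = 8 * 11 = 88

The answer is 88.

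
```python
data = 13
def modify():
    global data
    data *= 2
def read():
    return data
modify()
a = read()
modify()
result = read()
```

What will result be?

Step 1: data = 13.
Step 2: First modify(): data = 13 * 2 = 26.
Step 3: Second modify(): data = 26 * 2 = 52.
Step 4: read() returns 52

The answer is 52.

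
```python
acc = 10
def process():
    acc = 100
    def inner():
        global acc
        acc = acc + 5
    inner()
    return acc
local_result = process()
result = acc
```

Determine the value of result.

Step 1: Global acc = 10. process() creates local acc = 100.
Step 2: inner() declares global acc and adds 5: global acc = 10 + 5 = 15.
Step 3: process() returns its local acc = 100 (unaffected by inner).
Step 4: result = global acc = 15

The answer is 15.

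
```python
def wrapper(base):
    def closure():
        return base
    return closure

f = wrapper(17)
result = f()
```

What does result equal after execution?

Step 1: wrapper(17) creates closure capturing base = 17.
Step 2: f() returns the captured base = 17.
Step 3: result = 17

The answer is 17.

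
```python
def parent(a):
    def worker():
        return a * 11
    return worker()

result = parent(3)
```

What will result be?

Step 1: parent(3) binds parameter a = 3.
Step 2: worker() accesses a = 3 from enclosing scope.
Step 3: result = 3 * 11 = 33

The answer is 33.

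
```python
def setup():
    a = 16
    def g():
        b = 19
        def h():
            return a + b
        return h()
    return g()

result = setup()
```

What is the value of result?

Step 1: setup() defines a = 16. g() defines b = 19.
Step 2: h() accesses both from enclosing scopes: a = 16, b = 19.
Step 3: result = 16 + 19 = 35

The answer is 35.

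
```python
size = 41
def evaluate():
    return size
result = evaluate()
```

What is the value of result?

Step 1: size = 41 is defined in the global scope.
Step 2: evaluate() looks up size. No local size exists, so Python checks the global scope via LEGB rule and finds size = 41.
Step 3: result = 41

The answer is 41.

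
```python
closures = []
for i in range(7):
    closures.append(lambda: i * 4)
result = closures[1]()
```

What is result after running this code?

Step 1: All lambdas reference the same variable i (late binding).
Step 2: After the loop, i = 6. Every lambda returns i * 4.
Step 3: closures[1]() = 6 * 4 = 24

The answer is 24.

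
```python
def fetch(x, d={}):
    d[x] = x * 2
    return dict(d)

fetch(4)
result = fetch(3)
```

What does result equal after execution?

Step 1: Mutable default dict is shared across calls.
Step 2: First call adds 4: 8. Second call adds 3: 6.
Step 3: result = {4: 8, 3: 6}

The answer is {4: 8, 3: 6}.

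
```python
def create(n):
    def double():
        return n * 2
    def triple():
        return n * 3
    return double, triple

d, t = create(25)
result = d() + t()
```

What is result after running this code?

Step 1: Both closures capture the same n = 25.
Step 2: d() = 25 * 2 = 50, t() = 25 * 3 = 75.
Step 3: result = 50 + 75 = 125

The answer is 125.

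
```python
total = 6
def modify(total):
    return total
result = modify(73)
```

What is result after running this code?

Step 1: Global total = 6.
Step 2: modify(73) takes parameter total = 73, which shadows the global.
Step 3: result = 73

The answer is 73.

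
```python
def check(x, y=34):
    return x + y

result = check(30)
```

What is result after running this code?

Step 1: check(30) uses default y = 34.
Step 2: Returns 30 + 34 = 64.
Step 3: result = 64

The answer is 64.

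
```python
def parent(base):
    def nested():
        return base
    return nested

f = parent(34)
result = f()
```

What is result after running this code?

Step 1: parent(34) creates closure capturing base = 34.
Step 2: f() returns the captured base = 34.
Step 3: result = 34

The answer is 34.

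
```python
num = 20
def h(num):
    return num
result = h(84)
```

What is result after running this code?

Step 1: Global num = 20.
Step 2: h(84) takes parameter num = 84, which shadows the global.
Step 3: result = 84

The answer is 84.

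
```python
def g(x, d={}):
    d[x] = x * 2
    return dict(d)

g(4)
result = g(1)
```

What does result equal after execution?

Step 1: Mutable default dict is shared across calls.
Step 2: First call adds 4: 8. Second call adds 1: 2.
Step 3: result = {4: 8, 1: 2}

The answer is {4: 8, 1: 2}.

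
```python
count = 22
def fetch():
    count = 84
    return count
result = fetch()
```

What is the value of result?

Step 1: Global count = 22.
Step 2: fetch() creates local count = 84, shadowing the global.
Step 3: Returns local count = 84. result = 84

The answer is 84.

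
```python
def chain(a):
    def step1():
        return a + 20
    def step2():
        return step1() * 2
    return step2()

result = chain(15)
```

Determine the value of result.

Step 1: chain(15) captures a = 15.
Step 2: step2() calls step1() which returns 15 + 20 = 35.
Step 3: step2() returns 35 * 2 = 70

The answer is 70.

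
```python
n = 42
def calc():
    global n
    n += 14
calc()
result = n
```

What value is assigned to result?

Step 1: n = 42 globally.
Step 2: calc() modifies global n: n += 14 = 56.
Step 3: result = 56

The answer is 56.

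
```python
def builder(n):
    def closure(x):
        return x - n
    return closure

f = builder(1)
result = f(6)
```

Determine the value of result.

Step 1: builder(1) creates a closure capturing n = 1.
Step 2: f(6) computes 6 - 1 = 5.
Step 3: result = 5

The answer is 5.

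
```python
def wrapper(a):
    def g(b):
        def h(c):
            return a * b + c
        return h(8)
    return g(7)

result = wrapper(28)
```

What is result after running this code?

Step 1: a = 28, b = 7, c = 8.
Step 2: h() computes a * b + c = 28 * 7 + 8 = 204.
Step 3: result = 204

The answer is 204.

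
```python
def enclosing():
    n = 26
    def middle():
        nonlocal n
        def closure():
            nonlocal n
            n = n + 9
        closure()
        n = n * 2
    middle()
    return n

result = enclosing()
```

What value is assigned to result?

Step 1: n = 26.
Step 2: closure() adds 9: n = 26 + 9 = 35.
Step 3: middle() doubles: n = 35 * 2 = 70.
Step 4: result = 70

The answer is 70.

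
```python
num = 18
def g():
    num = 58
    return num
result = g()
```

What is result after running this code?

Step 1: Global num = 18.
Step 2: g() creates local num = 58, shadowing the global.
Step 3: Returns local num = 58. result = 58

The answer is 58.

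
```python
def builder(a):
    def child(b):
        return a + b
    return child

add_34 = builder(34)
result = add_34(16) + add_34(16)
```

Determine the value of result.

Step 1: add_34 captures a = 34.
Step 2: add_34(16) = 34 + 16 = 50, called twice.
Step 3: result = 50 + 50 = 100

The answer is 100.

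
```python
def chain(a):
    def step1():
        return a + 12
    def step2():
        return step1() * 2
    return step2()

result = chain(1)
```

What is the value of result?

Step 1: chain(1) captures a = 1.
Step 2: step2() calls step1() which returns 1 + 12 = 13.
Step 3: step2() returns 13 * 2 = 26

The answer is 26.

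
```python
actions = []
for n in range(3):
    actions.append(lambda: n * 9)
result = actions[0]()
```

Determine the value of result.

Step 1: All lambdas reference the same variable n (late binding).
Step 2: After the loop, n = 2. Every lambda returns n * 9.
Step 3: actions[0]() = 2 * 9 = 18

The answer is 18.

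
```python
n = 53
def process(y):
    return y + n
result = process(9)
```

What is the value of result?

Step 1: n = 53 is defined globally.
Step 2: process(9) uses parameter y = 9 and looks up n from global scope = 53.
Step 3: result = 9 + 53 = 62

The answer is 62.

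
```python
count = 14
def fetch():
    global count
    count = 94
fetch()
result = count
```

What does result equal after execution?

Step 1: count = 14 globally.
Step 2: fetch() declares global count and sets it to 94.
Step 3: After fetch(), global count = 94. result = 94

The answer is 94.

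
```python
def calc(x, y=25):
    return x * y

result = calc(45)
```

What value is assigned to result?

Step 1: calc(45) uses default y = 25.
Step 2: Returns 45 * 25 = 1125.
Step 3: result = 1125

The answer is 1125.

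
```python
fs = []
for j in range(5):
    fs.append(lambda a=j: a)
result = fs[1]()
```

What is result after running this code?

Step 1: Default argument a=j captures j's value at each iteration.
Step 2: fs[1] captured a = 1 when j was 1.
Step 3: result = 1

The answer is 1.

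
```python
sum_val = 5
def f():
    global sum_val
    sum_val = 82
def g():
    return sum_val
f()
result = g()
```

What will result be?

Step 1: sum_val = 5.
Step 2: f() sets global sum_val = 82.
Step 3: g() reads global sum_val = 82. result = 82

The answer is 82.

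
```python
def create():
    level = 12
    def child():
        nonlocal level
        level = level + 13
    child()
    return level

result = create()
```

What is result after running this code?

Step 1: create() sets level = 12.
Step 2: child() uses nonlocal to modify level in create's scope: level = 12 + 13 = 25.
Step 3: create() returns the modified level = 25

The answer is 25.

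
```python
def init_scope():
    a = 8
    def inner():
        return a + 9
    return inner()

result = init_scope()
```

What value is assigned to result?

Step 1: init_scope() defines a = 8.
Step 2: inner() reads a = 8 from enclosing scope, returns 8 + 9 = 17.
Step 3: result = 17

The answer is 17.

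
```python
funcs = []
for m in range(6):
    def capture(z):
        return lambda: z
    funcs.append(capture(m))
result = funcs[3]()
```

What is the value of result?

Step 1: capture(m) creates a new scope capturing z = m at call time.
Step 2: funcs[3] = capture(3), so its lambda captures z = 3.
Step 3: result = 3 (closure factory fixes late binding)

The answer is 3.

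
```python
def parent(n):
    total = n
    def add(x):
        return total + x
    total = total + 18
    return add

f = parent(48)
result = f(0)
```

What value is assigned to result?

Step 1: parent(48) sets total = 48, then total = 48 + 18 = 66.
Step 2: Closures capture by reference, so add sees total = 66.
Step 3: f(0) returns 66 + 0 = 66

The answer is 66.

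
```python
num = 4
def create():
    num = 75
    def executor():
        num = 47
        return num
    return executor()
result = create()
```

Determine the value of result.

Step 1: Three scopes define num: global (4), create (75), executor (47).
Step 2: executor() has its own local num = 47, which shadows both enclosing and global.
Step 3: result = 47 (local wins in LEGB)

The answer is 47.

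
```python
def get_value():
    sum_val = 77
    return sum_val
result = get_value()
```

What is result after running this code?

Step 1: get_value() defines sum_val = 77 in its local scope.
Step 2: return sum_val finds the local variable sum_val = 77.
Step 3: result = 77

The answer is 77.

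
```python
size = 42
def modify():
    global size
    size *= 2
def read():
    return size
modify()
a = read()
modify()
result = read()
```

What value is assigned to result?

Step 1: size = 42.
Step 2: First modify(): size = 42 * 2 = 84.
Step 3: Second modify(): size = 84 * 2 = 168.
Step 4: read() returns 168

The answer is 168.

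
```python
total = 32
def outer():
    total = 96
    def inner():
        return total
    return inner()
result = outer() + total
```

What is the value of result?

Step 1: Global total = 32. outer() shadows with total = 96.
Step 2: inner() returns enclosing total = 96. outer() = 96.
Step 3: result = 96 + global total (32) = 128

The answer is 128.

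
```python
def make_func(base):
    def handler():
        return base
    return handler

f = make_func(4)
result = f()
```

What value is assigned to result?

Step 1: make_func(4) creates closure capturing base = 4.
Step 2: f() returns the captured base = 4.
Step 3: result = 4

The answer is 4.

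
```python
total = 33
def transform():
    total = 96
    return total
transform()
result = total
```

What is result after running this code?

Step 1: Global total = 33.
Step 2: transform() creates local total = 96 (shadow, not modification).
Step 3: After transform() returns, global total is unchanged. result = 33

The answer is 33.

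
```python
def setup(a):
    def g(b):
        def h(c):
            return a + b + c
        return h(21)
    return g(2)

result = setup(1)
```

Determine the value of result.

Step 1: a = 1, b = 2, c = 21 across three nested scopes.
Step 2: h() accesses all three via LEGB rule.
Step 3: result = 1 + 2 + 21 = 24

The answer is 24.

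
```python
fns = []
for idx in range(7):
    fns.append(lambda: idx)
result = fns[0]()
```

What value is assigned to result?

Step 1: The loop creates 7 lambdas, all referencing the same variable idx.
Step 2: After the loop, idx = 6 (final value).
Step 3: fns[0]() looks up idx at call time and finds 6. This is the late binding gotcha. result = 6

The answer is 6.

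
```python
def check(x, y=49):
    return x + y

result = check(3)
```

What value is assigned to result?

Step 1: check(3) uses default y = 49.
Step 2: Returns 3 + 49 = 52.
Step 3: result = 52

The answer is 52.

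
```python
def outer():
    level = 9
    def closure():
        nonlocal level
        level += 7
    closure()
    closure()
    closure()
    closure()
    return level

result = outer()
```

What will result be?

Step 1: level starts at 9.
Step 2: closure() is called 4 times, each adding 7.
Step 3: level = 9 + 7 * 4 = 37

The answer is 37.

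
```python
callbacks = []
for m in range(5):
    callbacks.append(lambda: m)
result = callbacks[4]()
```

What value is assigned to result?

Step 1: The loop creates 5 lambdas, all referencing the same variable m.
Step 2: After the loop, m = 4 (final value).
Step 3: callbacks[4]() looks up m at call time and finds 4. This is the late binding gotcha. result = 4

The answer is 4.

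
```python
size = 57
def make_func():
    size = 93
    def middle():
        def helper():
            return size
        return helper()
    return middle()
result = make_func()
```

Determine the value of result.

Step 1: make_func() defines size = 93. middle() and helper() have no local size.
Step 2: helper() checks local (none), enclosing middle() (none), enclosing make_func() and finds size = 93.
Step 3: result = 93

The answer is 93.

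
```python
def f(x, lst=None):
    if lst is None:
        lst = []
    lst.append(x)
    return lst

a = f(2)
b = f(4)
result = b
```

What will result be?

Step 1: None default with guard creates a NEW list each call.
Step 2: a = [2] (fresh list). b = [4] (another fresh list).
Step 3: result = [4] (this is the fix for mutable default)

The answer is [4].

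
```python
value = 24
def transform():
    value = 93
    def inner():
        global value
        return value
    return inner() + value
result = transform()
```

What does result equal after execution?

Step 1: Global value = 24. transform() shadows with local value = 93.
Step 2: inner() uses global keyword, so inner() returns global value = 24.
Step 3: transform() returns 24 + 93 = 117

The answer is 117.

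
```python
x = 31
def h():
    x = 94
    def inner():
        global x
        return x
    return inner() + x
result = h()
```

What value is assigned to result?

Step 1: Global x = 31. h() shadows with local x = 94.
Step 2: inner() uses global keyword, so inner() returns global x = 31.
Step 3: h() returns 31 + 94 = 125

The answer is 125.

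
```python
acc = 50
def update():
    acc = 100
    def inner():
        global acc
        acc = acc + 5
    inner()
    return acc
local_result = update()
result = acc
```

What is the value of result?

Step 1: Global acc = 50. update() creates local acc = 100.
Step 2: inner() declares global acc and adds 5: global acc = 50 + 5 = 55.
Step 3: update() returns its local acc = 100 (unaffected by inner).
Step 4: result = global acc = 55

The answer is 55.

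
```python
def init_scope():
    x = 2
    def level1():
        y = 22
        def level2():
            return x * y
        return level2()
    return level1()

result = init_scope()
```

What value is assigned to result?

Step 1: x = 2 in init_scope. y = 22 in level1.
Step 2: level2() reads x = 2 and y = 22 from enclosing scopes.
Step 3: result = 2 * 22 = 44

The answer is 44.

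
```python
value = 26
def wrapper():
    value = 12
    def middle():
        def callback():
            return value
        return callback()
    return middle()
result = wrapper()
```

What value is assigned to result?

Step 1: wrapper() defines value = 12. middle() and callback() have no local value.
Step 2: callback() checks local (none), enclosing middle() (none), enclosing wrapper() and finds value = 12.
Step 3: result = 12

The answer is 12.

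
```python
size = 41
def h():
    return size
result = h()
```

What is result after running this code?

Step 1: size = 41 is defined in the global scope.
Step 2: h() looks up size. No local size exists, so Python checks the global scope via LEGB rule and finds size = 41.
Step 3: result = 41

The answer is 41.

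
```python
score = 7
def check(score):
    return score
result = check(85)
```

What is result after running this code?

Step 1: Global score = 7.
Step 2: check(85) takes parameter score = 85, which shadows the global.
Step 3: result = 85

The answer is 85.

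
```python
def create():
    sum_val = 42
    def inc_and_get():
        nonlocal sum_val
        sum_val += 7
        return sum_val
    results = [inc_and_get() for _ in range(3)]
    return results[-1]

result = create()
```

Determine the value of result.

Step 1: sum_val = 42.
Step 2: Three calls to inc_and_get(), each adding 7.
Step 3: Last value = 42 + 7 * 3 = 63

The answer is 63.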